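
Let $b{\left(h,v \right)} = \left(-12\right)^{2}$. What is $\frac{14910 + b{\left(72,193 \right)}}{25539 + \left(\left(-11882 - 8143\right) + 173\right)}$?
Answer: $\frac{15054}{5687} \approx 2.6471$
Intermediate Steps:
$b{\left(h,v \right)} = 144$
$\frac{14910 + b{\left(72,193 \right)}}{25539 + \left(\left(-11882 - 8143\right) + 173\right)} = \frac{14910 + 144}{25539 + \left(\left(-11882 - 8143\right) + 173\right)} = \frac{15054}{25539 + \left(-20025 + 173\right)} = \frac{15054}{25539 - 19852} = \frac{15054}{5687}$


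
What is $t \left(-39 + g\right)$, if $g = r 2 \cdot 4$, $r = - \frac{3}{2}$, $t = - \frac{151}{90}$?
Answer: $\frac{2567}{30} \approx 85.567$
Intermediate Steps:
$t = - \frac{151}{90}$ ($t = \left(-151\right) \frac{1}{90} = - \frac{151}{90} \approx -1.6778$)
$r = - \frac{3}{2}$ ($r = \left(-3\right) \frac{1}{2} = - \frac{3}{2} \approx -1.5$)
$g = -12$ ($g = \left(- \frac{3}{2}\right) 2 \cdot 4 = \left(-3\right) 4 = -12$)
$t \left(-39 + g\right) = - \frac{151 \left(-39 - 12\right)}{90} = \left(- \frac{151}{90}\right) \left(-51\right) = \frac{2567}{30}$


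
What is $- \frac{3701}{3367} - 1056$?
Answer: $- \frac{3559253}{3367} \approx -1057.1$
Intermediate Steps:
$- \frac{3701}{3367} - 1056 = - \frac{3559253}{3367}$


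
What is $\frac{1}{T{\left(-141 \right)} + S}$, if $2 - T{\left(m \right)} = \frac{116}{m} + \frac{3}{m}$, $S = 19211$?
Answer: $\frac{141}{2709152} \approx 5.2046 \cdot 10^{-5}$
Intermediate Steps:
$T{\left(m \right)} = 2 - \frac{119}{m}$ ($T{\left(m \right)} = 2 - \left(\frac{116}{m} + \frac{3}{m}\right) = 2 - \frac{119}{m}$)
$\frac{1}{T{\left(-141 \right)} + S} = \frac{1}{\left(2 - \frac{119}{-141}\right) + 19211} = \frac{1}{\left(2 - - \frac{119}{141}\right) + 19211} = \frac{1}{\left(2 + \frac{119}{141}\right) + 19211} = \frac{1}{\frac{401}{141} + 19211} = \frac{1}{\frac{2709152}{141}} = \frac{141}{2709152}$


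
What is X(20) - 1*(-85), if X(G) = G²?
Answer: 485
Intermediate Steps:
X(20) - 1*(-85) = 20² - 1*(-85) = 400 + 85 = 485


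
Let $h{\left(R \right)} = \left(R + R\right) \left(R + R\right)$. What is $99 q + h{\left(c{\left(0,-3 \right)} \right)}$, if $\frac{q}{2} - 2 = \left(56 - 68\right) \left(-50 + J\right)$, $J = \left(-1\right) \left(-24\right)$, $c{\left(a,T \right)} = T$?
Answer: $62208$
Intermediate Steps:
$J = 24$
$h{\left(R \right)} = 4 R^{2}$ ($h{\left(R \right)} = 2 R 2 R = 4 R^{2}$)
$q = 628$ ($q = 4 + 2 \left(56 - 68\right) \left(-50 + 24\right) = 4 + 2 \left(\left(-12\right) \left(-26\right)\right) = 4 + 2 \cdot 312 = 4 + 624 = 628$)
$99 q + h{\left(c{\left(0,-3 \right)} \right)} = 99 \cdot 628 + 4 \left(-3\right)^{2} = 62172 + 4 \cdot 9 = 62172 + 36 = 62208$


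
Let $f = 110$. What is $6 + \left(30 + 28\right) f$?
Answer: $6386$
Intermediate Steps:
$6 + \left(30 + 28\right) f = 6 + \left(30 + 28\right) 110 = 6 + 58 \cdot 110 = 6 + 6380 = 6386$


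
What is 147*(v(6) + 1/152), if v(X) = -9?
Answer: -200949/152 ≈ -1322.0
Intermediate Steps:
147*(v(6) + 1/152) = 147*(-9 + 1/152) = 147*(-1367/152) = -200949/152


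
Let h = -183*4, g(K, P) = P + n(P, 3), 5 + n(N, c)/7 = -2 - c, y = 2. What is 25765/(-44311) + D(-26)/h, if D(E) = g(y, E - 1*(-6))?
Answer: -2478665/5405942 ≈ -0.45851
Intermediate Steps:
n(N, c) = -49 - 7*c (n(N, c) = -35 + 7*(-2 - c) = -35 + (-14 - 7*c) = -49 - 7*c)
g(K, P) = -70 + P (g(K, P) = P + (-49 - 7*3) = P + (-49 - 21) = P - 70 = -70 + P)
h = -732
D(E) = -64 + E (D(E) = -70 + (E - 1*(-6)) = -70 + (E + 6) = -70 + (6 + E) = -64 + E)
25765/(-44311) + D(-26)/h = 25765/(-44311) + (-64 - 26)/(-732) = 25765*(-1/44311) - 90*(-1/732) = -25765/44311 + 15/122 = -2478665/5405942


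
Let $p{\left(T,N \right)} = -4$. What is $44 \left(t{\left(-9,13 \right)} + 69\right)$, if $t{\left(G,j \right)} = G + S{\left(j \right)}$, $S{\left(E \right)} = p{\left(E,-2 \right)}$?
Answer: $2464$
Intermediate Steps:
$S{\left(E \right)} = -4$
$t{\left(G,j \right)} = -4 + G$ ($t{\left(G,j \right)} = G - 4 = -4 + G$)
$44 \left(t{\left(-9,13 \right)} + 69\right) = 44 \left(\left(-4 - 9\right) + 69\right) = 44 \left(-13 + 69\right) = 44 \cdot 56 = 2464$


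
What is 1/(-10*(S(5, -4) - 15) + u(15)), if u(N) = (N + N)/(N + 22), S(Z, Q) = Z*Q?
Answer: 37/12980 ≈ 0.0028505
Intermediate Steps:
S(Z, Q) = Q*Z
u(N) = 2*N/(22 + N) (u(N) = (2*N)/(22 + N) = 2*N/(22 + N))
1/(-10*(S(5, -4) - 15) + u(15)) = 1/(-10*(-4*5 - 15) + 2*15/(22 + 15)) = 1/(-10*(-20 - 15) + 2*15/37) = 1/(-10*(-35) + 2*15*(1/37)) = 1/(350 + 30/37) = 1/(12980/37) = 37/12980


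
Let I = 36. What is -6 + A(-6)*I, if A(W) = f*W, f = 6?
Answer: -1302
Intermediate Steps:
A(W) = 6*W
-6 + A(-6)*I = -6 + (6*(-6))*36 = -6 - 36*36 = -6 - 1296 = -1302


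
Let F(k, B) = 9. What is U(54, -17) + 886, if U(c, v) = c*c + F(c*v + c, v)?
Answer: 3811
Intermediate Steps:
U(c, v) = 9 + c**2 (U(c, v) = c*c + 9 = c**2 + 9 = 9 + c**2)
U(54, -17) + 886 = (9 + 54**2) + 886 = (9 + 2916) + 886 = 2925 + 886 = 3811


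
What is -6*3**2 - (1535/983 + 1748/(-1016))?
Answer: -13443147/249682 ≈ -53.841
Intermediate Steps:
-6*3**2 - (1535/983 + 1748/(-1016)) = -6*9 - (1535*(1/983) + 1748*(-1/1016)) = -54 - (1535/983 - 437/254) = -54 - 1*(-39681/249682) = -54 + 39681/249682 = -13443147/249682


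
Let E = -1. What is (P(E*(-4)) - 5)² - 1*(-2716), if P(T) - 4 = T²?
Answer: 2941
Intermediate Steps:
P(T) = 4 + T²
(P(E*(-4)) - 5)² - 1*(-2716) = ((4 + (-1*(-4))²) - 5)² - 1*(-2716) = ((4 + 4²) - 5)² + 2716 = ((4 + 16) - 5)² + 2716 = (20 - 5)² + 2716 = 15² + 2716 = 225 + 2716 = 2941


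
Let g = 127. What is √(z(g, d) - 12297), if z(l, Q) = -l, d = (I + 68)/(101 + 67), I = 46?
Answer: 2*I*√3106 ≈ 111.46*I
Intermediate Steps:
d = 19/28 (d = (46 + 68)/(101 + 67) = 114/168 = 114*(1/168) = 19/28 ≈ 0.67857)
√(z(g, d) - 12297) = √(-1*127 - 12297) = √(-127 - 12297) = √(-12424) = 2*I*√3106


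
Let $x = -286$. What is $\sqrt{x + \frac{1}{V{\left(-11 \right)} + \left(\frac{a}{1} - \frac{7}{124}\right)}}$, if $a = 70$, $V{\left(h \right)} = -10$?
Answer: $\frac{i \sqrt{15800432162}}{7433} \approx 16.911 i$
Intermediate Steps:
$\sqrt{x + \frac{1}{V{\left(-11 \right)} + \left(\frac{a}{1} - \frac{7}{124}\right)}} = \sqrt{-286 + \frac{1}{-10 + \left(\frac{70}{1} - \frac{7}{124}\right)}} = \sqrt{-286 + \frac{1}{-10 + \left(70 \cdot 1 - \frac{7}{124}\right)}} = \sqrt{-286 + \frac{1}{-10 + \left(70 - \frac{7}{124}\right)}} = \sqrt{-286 + \frac{1}{-10 + \frac{8673}{124}}} = \sqrt{-286 + \frac{1}{\frac{7433}{124}}} = \sqrt{-286 + \frac{124}{7433}} = \sqrt{- \frac{2125714}{7433}} = \frac{i \sqrt{15800432162}}{7433}$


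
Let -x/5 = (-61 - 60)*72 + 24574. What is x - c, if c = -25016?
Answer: -54294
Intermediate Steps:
x = -79310 (x = -5*((-61 - 60)*72 + 24574) = -5*(-121*72 + 24574) = -5*(-8712 + 24574) = -5*15862 = -79310)
x - c = -79310 - 1*(-25016) = -79310 + 25016 = -54294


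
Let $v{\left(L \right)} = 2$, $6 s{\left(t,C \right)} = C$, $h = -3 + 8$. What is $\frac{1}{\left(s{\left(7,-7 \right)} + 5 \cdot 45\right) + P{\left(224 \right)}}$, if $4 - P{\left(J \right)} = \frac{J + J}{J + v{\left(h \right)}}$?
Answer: $\frac{678}{153127} \approx 0.0044277$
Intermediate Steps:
$h = 5$
$s{\left(t,C \right)} = \frac{C}{6}$
$P{\left(J \right)} = 4 - \frac{2 J}{2 + J}$ ($P{\left(J \right)} = 4 - \frac{J + J}{J + 2} = 4 - \frac{2 J}{2 + J}$)
$\frac{1}{\left(s{\left(7,-7 \right)} + 5 \cdot 45\right) + P{\left(224 \right)}} = \frac{1}{\left(\frac{1}{6} \left(-7\right) + 5 \cdot 45\right) + \frac{2 \left(4 + 224\right)}{2 + 224}} = \frac{1}{\left(- \frac{7}{6} + 225\right) + 2 \cdot \frac{1}{226} \cdot 228} = \frac{1}{\frac{1343}{6} + 2 \cdot \frac{1}{226} \cdot 228} = \frac{1}{\frac{1343}{6} + \frac{228}{113}} = \frac{1}{\frac{153127}{678}} = \frac{678}{153127}$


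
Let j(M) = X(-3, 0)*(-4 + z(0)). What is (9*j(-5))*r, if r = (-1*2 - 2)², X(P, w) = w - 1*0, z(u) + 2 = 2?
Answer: 0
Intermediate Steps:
z(u) = 0 (z(u) = -2 + 2 = 0)
X(P, w) = w (X(P, w) = w + 0 = w)
j(M) = 0 (j(M) = 0*(-4 + 0) = 0*(-4) = 0)
r = 16 (r = (-2 - 2)² = (-4)² = 16)
(9*j(-5))*r = (9*0)*16 = 0*16 = 0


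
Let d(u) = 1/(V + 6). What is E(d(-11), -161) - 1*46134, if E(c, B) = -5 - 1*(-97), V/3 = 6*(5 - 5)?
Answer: -46042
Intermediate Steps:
V = 0 (V = 3*(6*(5 - 5)) = 3*(6*0) = 3*0 = 0)
d(u) = ⅙ (d(u) = 1/(0 + 6) = 1/6 = ⅙)
E(c, B) = 92 (E(c, B) = -5 + 97 = 92)
E(d(-11), -161) - 1*46134 = 92 - 1*46134 = 92 - 46134 = -46042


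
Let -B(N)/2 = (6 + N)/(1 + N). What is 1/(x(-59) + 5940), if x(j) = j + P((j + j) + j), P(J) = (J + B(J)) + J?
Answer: 88/486205 ≈ 0.00018099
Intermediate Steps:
B(N) = -2*(6 + N)/(1 + N)
P(J) = 2*J + 2*(-6 - J)/(1 + J) (P(J) = (J + 2*(-6 - J)/(1 + J)) + J = 2*J + 2*(-6 - J)/(1 + J))
x(j) = j + 2*(-6 + 9*j²)/(1 + 3*j) (x(j) = j + 2*(-6 + ((j + j) + j)²)/(1 + ((j + j) + j)) = j + 2*(-6 + (2*j + j)²)/(1 + (2*j + j)) = j + 2*(-6 + (3*j)²)/(1 + 3*j) = j + 2*(-6 + 9*j²)/(1 + 3*j))
1/(x(-59) + 5940) = 1/((-12 - 59 + 21*(-59)²)/(1 + 3*(-59)) + 5940) = 1/((-12 - 59 + 21*3481)/(1 - 177) + 5940) = 1/((-12 - 59 + 73101)/(-176) + 5940) = 1/(-1/176*73030 + 5940) = 1/(-36515/88 + 5940) = 1/(486205/88) = 88/486205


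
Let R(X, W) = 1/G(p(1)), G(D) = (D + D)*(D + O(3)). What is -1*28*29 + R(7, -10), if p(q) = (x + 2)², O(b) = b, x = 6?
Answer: -6963711/8576 ≈ -812.00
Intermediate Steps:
p(q) = 64 (p(q) = (6 + 2)² = 8² = 64)
G(D) = 2*D*(3 + D) (G(D) = (D + D)*(D + 3) = (2*D)*(3 + D) = 2*D*(3 + D))
R(X, W) = 1/8576 (R(X, W) = 1/(2*64*(3 + 64)) = 1/(2*64*67) = 1/8576)
-1*28*29 + R(7, -10) = -1*28*29 + 1/8576 = -28*29 + 1/8576 = -812 + 1/8576 = -6963711/8576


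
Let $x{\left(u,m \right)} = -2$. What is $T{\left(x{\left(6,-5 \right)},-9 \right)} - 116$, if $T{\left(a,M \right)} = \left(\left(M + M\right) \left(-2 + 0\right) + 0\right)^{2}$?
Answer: $1180$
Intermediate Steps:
$T{\left(a,M \right)} = 16 M^{2}$ ($T{\left(a,M \right)} = \left(2 M \left(-2\right) + 0\right)^{2} = \left(- 4 M + 0\right)^{2} = \left(- 4 M\right)^{2} = 16 M^{2}$)
$T{\left(x{\left(6,-5 \right)},-9 \right)} - 116 = 16 \left(-9\right)^{2} - 116 = 16 \cdot 81 - 116 = 1296 - 116 = 1180$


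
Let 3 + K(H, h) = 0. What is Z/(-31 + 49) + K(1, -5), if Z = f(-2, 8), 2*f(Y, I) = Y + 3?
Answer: -107/36 ≈ -2.9722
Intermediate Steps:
K(H, h) = -3 (K(H, h) = -3 + 0 = -3)
f(Y, I) = 3/2 + Y/2 (f(Y, I) = (Y + 3)/2 = (3 + Y)/2 = 3/2 + Y/2)
Z = ½ (Z = 3/2 + (½)*(-2) = 3/2 - 1 = ½ ≈ 0.50000)
Z/(-31 + 49) + K(1, -5) = (½)/(-31 + 49) - 3 = (½)/18 - 3 = (1/18)*(½) - 3 = 1/36 - 3 = -107/36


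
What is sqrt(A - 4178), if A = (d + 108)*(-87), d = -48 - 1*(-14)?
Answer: 2*I*sqrt(2654) ≈ 103.03*I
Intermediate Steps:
d = -34 (d = -48 + 14 = -34)
A = -6438 (A = (-34 + 108)*(-87) = 74*(-87) = -6438)
sqrt(A - 4178) = sqrt(-6438 - 4178) = sqrt(-10616) = 2*I*sqrt(2654)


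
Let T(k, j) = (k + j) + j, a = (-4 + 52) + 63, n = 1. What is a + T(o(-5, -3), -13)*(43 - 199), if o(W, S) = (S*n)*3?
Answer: 5571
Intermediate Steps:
o(W, S) = 3*S (o(W, S) = (S*1)*3 = S*3 = 3*S)
a = 111 (a = 48 + 63 = 111)
T(k, j) = k + 2*j (T(k, j) = (j + k) + j = k + 2*j)
a + T(o(-5, -3), -13)*(43 - 199) = 111 + (3*(-3) + 2*(-13))*(43 - 199) = 111 + (-9 - 26)*(-156) = 111 - 35*(-156) = 111 + 5460 = 5571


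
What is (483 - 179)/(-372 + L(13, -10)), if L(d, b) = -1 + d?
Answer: -38/45 ≈ -0.84444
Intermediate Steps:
(483 - 179)/(-372 + L(13, -10)) = (483 - 179)/(-372 + (-1 + 13)) = 304/(-372 + 12) = 304/(-360) = 304*(-1/360) = -38/45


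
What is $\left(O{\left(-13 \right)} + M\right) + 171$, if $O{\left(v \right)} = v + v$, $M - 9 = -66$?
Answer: $88$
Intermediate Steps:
$M = -57$ ($M = 9 - 66 = -57$)
$O{\left(v \right)} = 2 v$
$\left(O{\left(-13 \right)} + M\right) + 171 = \left(2 \left(-13\right) - 57\right) + 171 = \left(-26 - 57\right) + 171 = -83 + 171 = 88$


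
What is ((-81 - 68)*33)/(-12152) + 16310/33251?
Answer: 361694287/404066152 ≈ 0.89514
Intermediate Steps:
((-81 - 68)*33)/(-12152) + 16310/33251 = -149*33*(-1/12152) + 16310*(1/33251) = -4917*(-1/12152) + 16310/33251 = 4917/12152 + 16310/33251 = 361694287/404066152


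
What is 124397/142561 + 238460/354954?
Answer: 39075154399/25301298597 ≈ 1.5444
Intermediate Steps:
124397/142561 + 238460/354954 = 124397*(1/142561) + 238460*(1/354954) = 124397/142561 + 119230/177477 = 39075154399/25301298597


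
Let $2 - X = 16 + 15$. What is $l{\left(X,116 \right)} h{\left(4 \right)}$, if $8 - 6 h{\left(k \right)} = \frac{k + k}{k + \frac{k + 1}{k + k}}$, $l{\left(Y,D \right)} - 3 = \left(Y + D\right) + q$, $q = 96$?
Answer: $\frac{7192}{37} \approx 194.38$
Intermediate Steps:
$X = -29$ ($X = 2 - \left(16 + 15\right) = 2 - 31 = -29$)
$l{\left(Y,D \right)} = 99 + D + Y$ ($l{\left(Y,D \right)} = 3 + \left(\left(Y + D\right) + 96\right) = 3 + \left(\left(D + Y\right) + 96\right) = 3 + \left(96 + D + Y\right) = 99 + D + Y$)
$h{\left(k \right)} = \frac{4}{3} - \frac{k}{3 \left(k + \frac{1 + k}{2 k}\right)}$ ($h{\left(k \right)} = \frac{4}{3} - \frac{\left(k + k\right) \frac{1}{k + \frac{k + 1}{k + k}}}{6} = \frac{4}{3} - \frac{2 k \frac{1}{k + \frac{1 + k}{2 k}}}{6} = \frac{4}{3} - \frac{k}{3 \left(k + \frac{1 + k}{2 k}\right)}$)
$l{\left(X,116 \right)} h{\left(4 \right)} = \left(99 + 116 - 29\right) \frac{2 \left(2 + 2 \cdot 4 + 3 \cdot 4^{2}\right)}{3 \left(1 + 4 + 2 \cdot 4^{2}\right)} = 186 \frac{2 \left(2 + 8 + 3 \cdot 16\right)}{3 \left(1 + 4 + 2 \cdot 16\right)} = 186 \frac{2 \left(2 + 8 + 48\right)}{3 \left(1 + 4 + 32\right)} = 186 \cdot \frac{2}{3} \cdot \frac{1}{37} \cdot 58 = 186 \cdot \frac{116}{111} = \frac{7192}{37}$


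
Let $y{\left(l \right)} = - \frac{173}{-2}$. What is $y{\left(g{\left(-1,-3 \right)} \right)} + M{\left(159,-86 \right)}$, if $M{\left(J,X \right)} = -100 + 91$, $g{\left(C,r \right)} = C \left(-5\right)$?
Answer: $\frac{155}{2} \approx 77.5$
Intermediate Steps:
$g{\left(C,r \right)} = - 5 C$
$M{\left(J,X \right)} = -9$
$y{\left(l \right)} = \frac{173}{2}$ ($y{\left(l \right)} = \left(-173\right) \left(- \frac{1}{2}\right) = \frac{173}{2}$)
$y{\left(g{\left(-1,-3 \right)} \right)} + M{\left(159,-86 \right)} = \frac{173}{2} - 9 = \frac{155}{2}$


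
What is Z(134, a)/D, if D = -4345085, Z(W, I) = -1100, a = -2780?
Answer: 220/869017 ≈ 0.00025316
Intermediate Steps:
Z(134, a)/D = -1100/(-4345085) = -1100*(-1/4345085) = 220/869017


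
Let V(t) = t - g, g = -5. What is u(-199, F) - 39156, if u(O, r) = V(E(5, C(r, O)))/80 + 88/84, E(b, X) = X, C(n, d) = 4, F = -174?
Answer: -65780131/1680 ≈ -39155.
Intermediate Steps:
V(t) = 5 + t (V(t) = t - 1*(-5) = t + 5 = 5 + t)
u(O, r) = 1949/1680 (u(O, r) = (5 + 4)/80 + 88/84 = 9*(1/80) + 88*(1/84) = 9/80 + 22/21 = 1949/1680)
u(-199, F) - 39156 = 1949/1680 - 39156 = -65780131/1680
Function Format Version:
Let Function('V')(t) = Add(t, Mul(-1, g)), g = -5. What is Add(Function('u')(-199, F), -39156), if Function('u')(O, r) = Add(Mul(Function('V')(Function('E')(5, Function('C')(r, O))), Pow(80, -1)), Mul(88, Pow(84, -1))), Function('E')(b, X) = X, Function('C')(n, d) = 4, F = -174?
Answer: Rational(-65780131, 1680) ≈ -39155.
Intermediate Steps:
Function('V')(t) = Add(5, t) (Function('V')(t) = Add(t, Mul(-1, -5)) = Add(t, 5) = Add(5, t))
Function('u')(O, r) = Rational(1949, 1680) (Function('u')(O, r) = Add(Mul(Add(5, 4), Pow(80, -1)), Mul(88, Pow(84, -1))) = Add(Mul(9, Rational(1, 80)), Mul(88, Rational(1, 84))) = Add(Rational(9, 80), Rational(22, 21)) = Rational(1949, 1680))
Add(Function('u')(-199, F), -39156) = Add(Rational(1949, 1680), -39156) = Rational(-65780131, 1680)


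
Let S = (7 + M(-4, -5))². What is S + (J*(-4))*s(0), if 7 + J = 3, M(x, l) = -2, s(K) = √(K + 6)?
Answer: 25 + 16*√6 ≈ 64.192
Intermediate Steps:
s(K) = √(6 + K)
J = -4 (J = -7 + 3 = -4)
S = 25 (S = (7 - 2)² = 5² = 25)
S + (J*(-4))*s(0) = 25 + (-4*(-4))*√(6 + 0) = 25 + 16*√6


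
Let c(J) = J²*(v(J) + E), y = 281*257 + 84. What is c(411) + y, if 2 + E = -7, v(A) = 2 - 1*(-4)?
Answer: -434462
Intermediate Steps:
v(A) = 6 (v(A) = 2 + 4 = 6)
E = -9 (E = -2 - 7 = -9)
y = 72301 (y = 72217 + 84 = 72301)
c(J) = -3*J² (c(J) = J²*(6 - 9) = J²*(-3) = -3*J²)
c(411) + y = -3*411² + 72301 = -3*168921 + 72301 = -506763 + 72301 = -434462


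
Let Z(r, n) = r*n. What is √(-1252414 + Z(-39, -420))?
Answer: I*√1236034 ≈ 1111.8*I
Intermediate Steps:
Z(r, n) = n*r
√(-1252414 + Z(-39, -420)) = √(-1252414 - 420*(-39)) = √(-1252414 + 16380) = √(-1236034) = I*√1236034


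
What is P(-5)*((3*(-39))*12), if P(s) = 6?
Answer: -8424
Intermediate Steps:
P(-5)*((3*(-39))*12) = 6*((3*(-39))*12) = 6*(-117*12) = 6*(-1404) = -8424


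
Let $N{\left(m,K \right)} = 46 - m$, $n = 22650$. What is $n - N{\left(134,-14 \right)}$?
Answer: $22738$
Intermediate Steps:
$n - N{\left(134,-14 \right)} = 22650 - \left(46 - 134\right) = 22650 - -88 = 22650 + 88 = 22738$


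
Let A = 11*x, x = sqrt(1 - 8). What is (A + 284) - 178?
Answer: 106 + 11*I*sqrt(7) ≈ 106.0 + 29.103*I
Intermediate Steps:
x = I*sqrt(7) (x = sqrt(-7) = I*sqrt(7) ≈ 2.6458*I)
A = 11*I*sqrt(7) (A = 11*(I*sqrt(7)) = 11*I*sqrt(7) ≈ 29.103*I)
(A + 284) - 178 = (11*I*sqrt(7) + 284) - 178 = (284 + 11*I*sqrt(7)) - 178 = 106 + 11*I*sqrt(7)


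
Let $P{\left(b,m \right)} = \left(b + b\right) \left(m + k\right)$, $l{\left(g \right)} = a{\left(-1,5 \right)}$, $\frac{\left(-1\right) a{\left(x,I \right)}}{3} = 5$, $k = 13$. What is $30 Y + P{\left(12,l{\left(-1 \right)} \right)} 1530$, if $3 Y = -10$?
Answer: $-73540$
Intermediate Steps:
$a{\left(x,I \right)} = -15$ ($a{\left(x,I \right)} = \left(-3\right) 5 = -15$)
$l{\left(g \right)} = -15$
$Y = - \frac{10}{3}$ ($Y = \frac{1}{3} \left(-10\right) = - \frac{10}{3} \approx -3.3333$)
$P{\left(b,m \right)} = 2 b \left(13 + m\right)$ ($P{\left(b,m \right)} = \left(b + b\right) \left(m + 13\right) = 2 b \left(13 + m\right)$)
$30 Y + P{\left(12,l{\left(-1 \right)} \right)} 1530 = 30 \left(- \frac{10}{3}\right) + 2 \cdot 12 \left(13 - 15\right) 1530 = -100 + 2 \cdot 12 \left(-2\right) 1530 = -100 - 73440 = -73540$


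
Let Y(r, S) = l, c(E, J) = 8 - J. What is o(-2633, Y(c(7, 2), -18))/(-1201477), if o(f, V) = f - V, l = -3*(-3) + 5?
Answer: 2647/1201477 ≈ 0.0022031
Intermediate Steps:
l = 14 (l = 9 + 5 = 14)
Y(r, S) = 14
o(-2633, Y(c(7, 2), -18))/(-1201477) = (-2633 - 1*14)/(-1201477) = (-2633 - 14)*(-1/1201477) = -2647*(-1/1201477) = 2647/1201477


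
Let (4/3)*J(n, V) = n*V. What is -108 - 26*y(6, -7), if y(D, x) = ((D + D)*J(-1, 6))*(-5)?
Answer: -7128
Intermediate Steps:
J(n, V) = 3*V*n/4 (J(n, V) = 3*(n*V)/4 = 3*(V*n)/4 = 3*V*n/4)
y(D, x) = 45*D (y(D, x) = ((D + D)*((¾)*6*(-1)))*(-5) = ((2*D)*(-9/2))*(-5) = -9*D*(-5) = 45*D)
-108 - 26*y(6, -7) = -108 - 1170*6 = -108 - 26*270 = -108 - 7020 = -7128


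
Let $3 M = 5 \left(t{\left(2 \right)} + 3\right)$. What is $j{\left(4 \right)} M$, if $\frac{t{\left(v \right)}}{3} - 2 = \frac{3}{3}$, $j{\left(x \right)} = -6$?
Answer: $-120$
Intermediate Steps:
$t{\left(v \right)} = 9$ ($t{\left(v \right)} = 6 + 3 \cdot \frac{3}{3} = 6 + 3 \cdot 3 \cdot \frac{1}{3} = 6 + 3 \cdot 1 = 6 + 3 = 9$)
$M = 20$ ($M = \frac{5 \left(9 + 3\right)}{3} = \frac{5 \cdot 12}{3} = \frac{1}{3} \cdot 60 = 20$)
$j{\left(4 \right)} M = \left(-6\right) 20 = -120$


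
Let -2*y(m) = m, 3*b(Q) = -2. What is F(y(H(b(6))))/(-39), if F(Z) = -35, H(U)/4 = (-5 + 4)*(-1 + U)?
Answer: 35/39 ≈ 0.89744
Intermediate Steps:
b(Q) = -⅔ (b(Q) = (⅓)*(-2) = -⅔)
H(U) = 4 - 4*U (H(U) = 4*((-5 + 4)*(-1 + U)) = 4*(-(-1 + U)) = 4*(1 - U) = 4 - 4*U)
y(m) = -m/2
F(y(H(b(6))))/(-39) = -35/(-39) = -35*(-1/39) = 35/39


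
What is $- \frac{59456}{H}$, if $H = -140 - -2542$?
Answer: $- \frac{29728}{1201} \approx -24.753$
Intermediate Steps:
$H = 2402$ ($H = -140 + 2542 = 2402$)
$- \frac{59456}{H} = - \frac{59456}{2402} = \left(-59456\right) \frac{1}{2402} = - \frac{29728}{1201}$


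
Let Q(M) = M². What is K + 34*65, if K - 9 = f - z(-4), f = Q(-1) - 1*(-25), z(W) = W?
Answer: 2249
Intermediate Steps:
f = 26 (f = (-1)² - 1*(-25) = 1 + 25 = 26)
K = 39 (K = 9 + (26 - 1*(-4)) = 9 + (26 + 4) = 9 + 30 = 39)
K + 34*65 = 39 + 34*65 = 39 + 2210 = 2249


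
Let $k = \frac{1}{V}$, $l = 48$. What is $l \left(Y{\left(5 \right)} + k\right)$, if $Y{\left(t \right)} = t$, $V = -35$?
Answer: $\frac{8352}{35} \approx 238.63$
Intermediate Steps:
$k = - \frac{1}{35}$ ($k = \frac{1}{-35} = - \frac{1}{35} \approx -0.028571$)
$l \left(Y{\left(5 \right)} + k\right) = 48 \left(5 - \frac{1}{35}\right) = 48 \cdot \frac{174}{35} = \frac{8352}{35}$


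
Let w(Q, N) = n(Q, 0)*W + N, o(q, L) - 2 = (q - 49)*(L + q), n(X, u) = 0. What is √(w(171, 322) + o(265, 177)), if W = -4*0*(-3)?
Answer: 6*√2661 ≈ 309.51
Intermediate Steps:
W = 0 (W = 0*(-3) = 0)
o(q, L) = 2 + (-49 + q)*(L + q) (o(q, L) = 2 + (q - 49)*(L + q) = 2 + (-49 + q)*(L + q))
w(Q, N) = N (w(Q, N) = 0*0 + N = 0 + N = N)
√(w(171, 322) + o(265, 177)) = √(322 + (2 + 265² - 49*177 - 49*265 + 177*265)) = √(322 + (2 + 70225 - 8673 - 12985 + 46905)) = √(322 + 95474) = √95796 = 6*√2661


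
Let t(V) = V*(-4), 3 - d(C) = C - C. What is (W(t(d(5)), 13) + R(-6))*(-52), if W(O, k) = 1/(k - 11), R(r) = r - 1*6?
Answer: 598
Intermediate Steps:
R(r) = -6 + r (R(r) = r - 6 = -6 + r)
d(C) = 3 (d(C) = 3 - (C - C) = 3 - 1*0 = 3 + 0 = 3)
t(V) = -4*V
W(O, k) = 1/(-11 + k)
(W(t(d(5)), 13) + R(-6))*(-52) = (1/(-11 + 13) + (-6 - 6))*(-52) = (1/2 - 12)*(-52) = -23/2*(-52) = 598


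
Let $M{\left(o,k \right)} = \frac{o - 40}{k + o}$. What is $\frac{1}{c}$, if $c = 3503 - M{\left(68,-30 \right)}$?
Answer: $\frac{19}{66543} \approx 0.00028553$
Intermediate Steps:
$M{\left(o,k \right)} = \frac{-40 + o}{k + o}$
$c = \frac{66543}{19}$ ($c = 3503 - \frac{-40 + 68}{-30 + 68} = 3503 - \frac{1}{38} \cdot 28 = 3503 - \frac{14}{19} = \frac{66543}{19} \approx 3502.3$)
$\frac{1}{c} = \frac{1}{\frac{66543}{19}} = \frac{19}{66543}$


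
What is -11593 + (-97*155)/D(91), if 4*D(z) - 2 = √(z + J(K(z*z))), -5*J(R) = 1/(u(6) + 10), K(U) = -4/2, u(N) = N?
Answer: -71053287/6959 - 240560*√36395/6959 ≈ -16805.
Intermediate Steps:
K(U) = -2 (K(U) = -4*½ = -2)
J(R) = -1/80 (J(R) = -1/(5*(6 + 10)) = -⅕/16 = -⅕*1/16 = -1/80)
D(z) = ½ + √(-1/80 + z)/4 (D(z) = ½ + √(z - 1/80)/4 = ½ + √(-1/80 + z)/4)
-11593 + (-97*155)/D(91) = -11593 + (-97*155)/(½ + √(-5 + 400*91)/80) = -11593 - 15035/(½ + √(-5 + 36400)/80) = -11593 - 15035/(½ + √36395/80)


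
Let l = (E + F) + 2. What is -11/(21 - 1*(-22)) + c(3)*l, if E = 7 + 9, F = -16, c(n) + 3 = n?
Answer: -11/43 ≈ -0.25581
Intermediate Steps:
c(n) = -3 + n
E = 16
l = 2 (l = (16 - 16) + 2 = 0 + 2 = 2)
-11/(21 - 1*(-22)) + c(3)*l = -11/(21 - 1*(-22)) + (-3 + 3)*2 = -11/(21 + 22) + 0*2 = -11/43 + 0 = -11/43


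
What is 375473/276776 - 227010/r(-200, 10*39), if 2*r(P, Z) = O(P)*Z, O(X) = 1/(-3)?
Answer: 12571065101/3598088 ≈ 3493.8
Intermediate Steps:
O(X) = -1/3
r(P, Z) = -Z/6 (r(P, Z) = (-Z/3)/2 = -Z/6)
375473/276776 - 227010/r(-200, 10*39) = 375473/276776 - 227010/((-5*39/3)) = 375473*(1/276776) - 227010/((-1/6*390)) = 375473/276776 - 227010/(-65) = 375473/276776 - 227010*(-1/65) = 375473/276776 + 45402/13 = 12571065101/3598088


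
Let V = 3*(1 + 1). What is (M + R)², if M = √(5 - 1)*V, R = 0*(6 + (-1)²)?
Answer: 144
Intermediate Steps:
V = 6 (V = 3*2 = 6)
R = 0 (R = 0*(6 + 1) = 0*7 = 0)
M = 12 (M = √(5 - 1)*6 = √4*6 = 2*6 = 12)
(M + R)² = (12 + 0)² = 12² = 144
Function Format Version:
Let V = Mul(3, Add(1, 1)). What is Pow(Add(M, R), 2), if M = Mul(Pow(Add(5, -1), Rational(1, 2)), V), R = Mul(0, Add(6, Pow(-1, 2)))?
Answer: 144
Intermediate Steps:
V = 6 (V = Mul(3, 2) = 6)
R = 0 (R = Mul(0, Add(6, 1)) = Mul(0, 7) = 0)
M = 12 (M = Mul(Pow(Add(5, -1), Rational(1, 2)), 6) = Mul(Pow(4, Rational(1, 2)), 6) = Mul(2, 6) = 12)
Pow(Add(M, R), 2) = Pow(Add(12, 0), 2) = Pow(12, 2) = 144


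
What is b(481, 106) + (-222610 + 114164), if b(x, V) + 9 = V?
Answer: -108349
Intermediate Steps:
b(x, V) = -9 + V
b(481, 106) + (-222610 + 114164) = (-9 + 106) + (-222610 + 114164) = 97 - 108446 = -108349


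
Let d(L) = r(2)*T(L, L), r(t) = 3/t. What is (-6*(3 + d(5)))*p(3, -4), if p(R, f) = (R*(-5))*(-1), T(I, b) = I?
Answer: -945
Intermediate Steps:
d(L) = 3*L/2 (d(L) = (3/2)*L = (3*(½))*L = 3*L/2)
p(R, f) = 5*R (p(R, f) = -5*R*(-1) = 5*R)
(-6*(3 + d(5)))*p(3, -4) = (-6*(3 + (3/2)*5))*(5*3) = -6*(3 + 15/2)*15 = -6*21/2*15 = -63*15 = -945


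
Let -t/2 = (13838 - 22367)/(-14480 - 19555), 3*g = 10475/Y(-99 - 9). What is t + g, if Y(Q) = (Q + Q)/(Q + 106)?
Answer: 116996611/3675780 ≈ 31.829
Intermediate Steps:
Y(Q) = 2*Q/(106 + Q) (Y(Q) = (2*Q)/(106 + Q) = 2*Q/(106 + Q))
g = 10475/324 (g = (10475/((2*(-99 - 9)/(106 + (-99 - 9)))))/3 = (10475/((2*(-108)/(106 - 108))))/3 = (10475/((2*(-108)/(-2))))/3 = (10475/((2*(-108)*(-½))))/3 = (10475/108)/3 = (10475*(1/108))/3 = (⅓)*(10475/108) = 10475/324 ≈ 32.330)
t = -5686/11345 (t = -2*(13838 - 22367)/(-14480 - 19555) = -(-17058)/(-34035) = -(-17058)*(-1)/34035 = -2*2843/11345 = -5686/11345 ≈ -0.50119)
t + g = -5686/11345 + 10475/324 = 116996611/3675780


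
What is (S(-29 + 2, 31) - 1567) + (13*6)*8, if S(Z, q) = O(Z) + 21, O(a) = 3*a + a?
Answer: -1030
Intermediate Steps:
O(a) = 4*a
S(Z, q) = 21 + 4*Z (S(Z, q) = 4*Z + 21 = 21 + 4*Z)
(S(-29 + 2, 31) - 1567) + (13*6)*8 = ((21 + 4*(-29 + 2)) - 1567) + (13*6)*8 = ((21 + 4*(-27)) - 1567) + 78*8 = ((21 - 108) - 1567) + 624 = (-87 - 1567) + 624 = -1654 + 624 = -1030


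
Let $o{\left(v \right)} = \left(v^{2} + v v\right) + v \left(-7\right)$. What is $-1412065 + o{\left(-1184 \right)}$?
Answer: $1399935$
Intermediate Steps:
$o{\left(v \right)} = - 7 v + 2 v^{2}$ ($o{\left(v \right)} = \left(v^{2} + v^{2}\right) - 7 v = 2 v^{2} - 7 v = - 7 v + 2 v^{2}$)
$-1412065 + o{\left(-1184 \right)} = -1412065 - 1184 \left(-7 + 2 \left(-1184\right)\right) = -1412065 - 1184 \left(-7 - 2368\right) = -1412065 - -2812000 = -1412065 + 2812000 = 1399935$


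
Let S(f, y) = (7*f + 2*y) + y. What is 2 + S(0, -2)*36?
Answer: -214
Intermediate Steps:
S(f, y) = 3*y + 7*f (S(f, y) = (2*y + 7*f) + y = 3*y + 7*f)
2 + S(0, -2)*36 = 2 + (3*(-2) + 7*0)*36 = 2 + (-6 + 0)*36 = 2 - 6*36 = 2 - 216 = -214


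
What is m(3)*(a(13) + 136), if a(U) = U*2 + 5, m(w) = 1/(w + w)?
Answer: 167/6 ≈ 27.833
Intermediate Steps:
m(w) = 1/(2*w)
a(U) = 5 + 2*U (a(U) = 2*U + 5 = 5 + 2*U)
m(3)*(a(13) + 136) = ((½)/3)*((5 + 2*13) + 136) = ((½)*(⅓))*((5 + 26) + 136) = (31 + 136)/6 = (⅙)*167 = 167/6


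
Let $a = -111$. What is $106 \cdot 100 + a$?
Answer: $10489$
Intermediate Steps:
$106 \cdot 100 + a = 106 \cdot 100 - 111 = 10600 - 111 = 10489$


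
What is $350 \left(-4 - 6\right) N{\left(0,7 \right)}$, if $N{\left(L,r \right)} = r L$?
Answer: $0$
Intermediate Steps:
$N{\left(L,r \right)} = L r$
$350 \left(-4 - 6\right) N{\left(0,7 \right)} = 350 \left(-4 - 6\right) 0 \cdot 7 = 350 \left(-4 - 6\right) 0 = 350 \left(\left(-10\right) 0\right) = 350 \cdot 0 = 0$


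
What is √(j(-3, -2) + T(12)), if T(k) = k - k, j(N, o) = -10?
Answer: I*√10 ≈ 3.1623*I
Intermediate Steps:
T(k) = 0
√(j(-3, -2) + T(12)) = √(-10 + 0) = √(-10) = I*√10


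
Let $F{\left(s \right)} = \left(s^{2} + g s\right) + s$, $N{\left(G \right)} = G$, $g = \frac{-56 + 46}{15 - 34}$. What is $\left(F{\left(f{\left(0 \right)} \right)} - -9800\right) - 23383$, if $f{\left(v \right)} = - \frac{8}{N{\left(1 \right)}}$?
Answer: $- \frac{257093}{19} \approx -13531.0$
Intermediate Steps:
$g = \frac{10}{19}$ ($g = - \frac{10}{-19} = \left(-10\right) \left(- \frac{1}{19}\right) = \frac{10}{19} \approx 0.52632$)
$f{\left(v \right)} = -8$ ($f{\left(v \right)} = - \frac{8}{1} = \left(-8\right) 1 = -8$)
$F{\left(s \right)} = s^{2} + \frac{29 s}{19}$ ($F{\left(s \right)} = \left(s^{2} + \frac{10 s}{19}\right) + s = s^{2} + \frac{29 s}{19}$)
$\left(F{\left(f{\left(0 \right)} \right)} - -9800\right) - 23383 = \left(\frac{1}{19} \left(-8\right) \left(29 + 19 \left(-8\right)\right) - -9800\right) - 23383 = \left(\frac{1}{19} \left(-8\right) \left(29 - 152\right) + 9800\right) - 23383 = \left(\frac{1}{19} \left(-8\right) \left(-123\right) + 9800\right) - 23383 = \left(\frac{984}{19} + 9800\right) - 23383 = \frac{187184}{19} - 23383 = - \frac{257093}{19}$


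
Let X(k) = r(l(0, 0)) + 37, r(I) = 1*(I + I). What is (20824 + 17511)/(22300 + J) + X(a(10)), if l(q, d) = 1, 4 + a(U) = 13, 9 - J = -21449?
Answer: 9331/234 ≈ 39.876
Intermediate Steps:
J = 21458 (J = 9 - 1*(-21449) = 9 + 21449 = 21458)
a(U) = 9 (a(U) = -4 + 13 = 9)
r(I) = 2*I (r(I) = 1*(2*I) = 2*I)
X(k) = 39 (X(k) = 2*1 + 37 = 2 + 37 = 39)
(20824 + 17511)/(22300 + J) + X(a(10)) = (20824 + 17511)/(22300 + 21458) + 39 = 38335/43758 + 39 = 38335*(1/43758) + 39 = 205/234 + 39 = 9331/234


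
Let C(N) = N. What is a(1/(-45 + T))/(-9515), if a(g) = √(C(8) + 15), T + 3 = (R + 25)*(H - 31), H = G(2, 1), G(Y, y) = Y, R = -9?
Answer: -√23/9515 ≈ -0.00050403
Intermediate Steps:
H = 2
T = -467 (T = -3 + (-9 + 25)*(2 - 31) = -3 + 16*(-29) = -3 - 464 = -467)
a(g) = √23 (a(g) = √(8 + 15) = √23)
a(1/(-45 + T))/(-9515) = √23/(-9515) = √23*(-1/9515) = -√23/9515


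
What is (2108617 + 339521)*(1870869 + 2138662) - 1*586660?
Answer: 9815884616618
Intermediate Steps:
(2108617 + 339521)*(1870869 + 2138662) - 1*586660 = 2448138*4009531 - 586660 = 9815885203278 - 586660 = 9815884616618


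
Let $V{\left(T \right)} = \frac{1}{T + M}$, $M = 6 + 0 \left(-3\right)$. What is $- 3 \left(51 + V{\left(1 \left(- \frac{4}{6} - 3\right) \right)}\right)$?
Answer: $- \frac{1080}{7} \approx -154.29$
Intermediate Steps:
$M = 6$ ($M = 6 + 0 = 6$)
$V{\left(T \right)} = \frac{1}{6 + T}$ ($V{\left(T \right)} = \frac{1}{T + 6} = \frac{1}{6 + T}$)
$- 3 \left(51 + V{\left(1 \left(- \frac{4}{6} - 3\right) \right)}\right) = - 3 \left(51 + \frac{1}{6 + 1 \left(- \frac{4}{6} - 3\right)}\right) = - 3 \left(51 + \frac{1}{6 + 1 \left(\left(-4\right) \frac{1}{6} - 3\right)}\right) = - 3 \left(51 + \frac{1}{6 + 1 \left(- \frac{2}{3} - 3\right)}\right) = - 3 \left(51 + \frac{1}{6 + 1 \left(- \frac{11}{3}\right)}\right) = - 3 \left(51 + \frac{1}{6 - \frac{11}{3}}\right) = - 3 \left(51 + \frac{1}{\frac{7}{3}}\right) = - 3 \left(51 + \frac{3}{7}\right) = \left(-3\right) \frac{360}{7} = - \frac{1080}{7}$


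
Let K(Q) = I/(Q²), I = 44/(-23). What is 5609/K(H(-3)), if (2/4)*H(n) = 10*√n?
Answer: 38702100/11 ≈ 3.5184e+6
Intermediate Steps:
I = -44/23 (I = 44*(-1/23) = -44/23 ≈ -1.9130)
H(n) = 20*√n (H(n) = 2*(10*√n) = 20*√n)
K(Q) = -44/(23*Q²)
5609/K(H(-3)) = 5609/((-44/(23*(20*√(-3))²))) = 5609/((-44/(23*(20*(I*√3))²))) = 5609/((-44/(23*(20*I*√3)²))) = 5609/((-44/23*(-1/1200))) = 5609/(11/6900) = 5609*(6900/11) = 38702100/11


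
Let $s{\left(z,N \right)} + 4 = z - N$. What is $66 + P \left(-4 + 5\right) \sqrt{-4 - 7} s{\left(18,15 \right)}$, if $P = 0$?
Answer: $66$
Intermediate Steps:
$s{\left(z,N \right)} = -4 + z - N$ ($s{\left(z,N \right)} = -4 - \left(N - z\right) = -4 + z - N$)
$66 + P \left(-4 + 5\right) \sqrt{-4 - 7} s{\left(18,15 \right)} = 66 + 0 \left(-4 + 5\right) \sqrt{-4 - 7} \left(-4 + 18 - 15\right) = 66 + 0 \cdot 1 \sqrt{-11} \left(-4 + 18 - 15\right) = 66 + 0 i \sqrt{11} \left(-1\right) = 66 + 0 \left(-1\right) = 66 + 0 = 66$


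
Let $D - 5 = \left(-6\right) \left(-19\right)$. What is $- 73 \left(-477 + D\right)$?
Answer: $26134$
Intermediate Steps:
$D = 119$ ($D = 5 - -114 = 5 + 114 = 119$)
$- 73 \left(-477 + D\right) = - 73 \left(-477 + 119\right) = \left(-73\right) \left(-358\right) = 26134$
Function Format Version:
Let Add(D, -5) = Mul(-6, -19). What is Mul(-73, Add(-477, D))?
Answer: 26134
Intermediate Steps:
D = 119 (D = Add(5, Mul(-6, -19)) = Add(5, 114) = 119)
Mul(-73, Add(-477, D)) = Mul(-73, Add(-477, 119)) = Mul(-73, -358) = 26134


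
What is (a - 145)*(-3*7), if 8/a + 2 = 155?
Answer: 155239/51 ≈ 3043.9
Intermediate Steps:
a = 8/153 (a = 8/(-2 + 155) = 8/153 ≈ 0.052288)
(a - 145)*(-3*7) = (8/153 - 145)*(-3*7) = -22177/153*(-21) = 155239/51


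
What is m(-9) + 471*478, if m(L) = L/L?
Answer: 225139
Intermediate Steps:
m(L) = 1
m(-9) + 471*478 = 1 + 471*478 = 1 + 225138 = 225139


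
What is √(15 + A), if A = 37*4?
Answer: √163 ≈ 12.767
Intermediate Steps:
A = 148
√(15 + A) = √(15 + 148) = √163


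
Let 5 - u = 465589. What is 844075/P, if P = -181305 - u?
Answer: 844075/284279 ≈ 2.9692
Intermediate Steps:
u = -465584 (u = 5 - 1*465589 = 5 - 465589 = -465584)
P = 284279 (P = -181305 - 1*(-465584) = -181305 + 465584 = 284279)
844075/P = 844075/284279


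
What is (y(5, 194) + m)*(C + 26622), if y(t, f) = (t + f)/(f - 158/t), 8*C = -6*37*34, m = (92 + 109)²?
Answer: 1684848915699/1624 ≈ 1.0375e+9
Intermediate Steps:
m = 40401 (m = 201² = 40401)
C = -1887/2 (C = (-6*37*34)/8 = (-222*34)/8 = (⅛)*(-7548) = -1887/2 ≈ -943.50)
y(t, f) = (f + t)/(f - 158/t)
(y(5, 194) + m)*(C + 26622) = (5*(194 + 5)/(-158 + 194*5) + 40401)*(-1887/2 + 26622) = (5*199/(-158 + 970) + 40401)*(51357/2) = (5*199/812 + 40401)*(51357/2) = (5*(1/812)*199 + 40401)*(51357/2) = (995/812 + 40401)*(51357/2) = (32806607/812)*(51357/2) = 1684848915699/1624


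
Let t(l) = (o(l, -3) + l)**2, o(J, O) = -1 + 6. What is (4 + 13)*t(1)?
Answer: 612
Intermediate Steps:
o(J, O) = 5
t(l) = (5 + l)**2
(4 + 13)*t(1) = (4 + 13)*(5 + 1)**2 = 17*6**2 = 17*36 = 612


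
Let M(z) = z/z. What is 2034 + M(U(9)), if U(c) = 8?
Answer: 2035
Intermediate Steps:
M(z) = 1
2034 + M(U(9)) = 2034 + 1 = 2035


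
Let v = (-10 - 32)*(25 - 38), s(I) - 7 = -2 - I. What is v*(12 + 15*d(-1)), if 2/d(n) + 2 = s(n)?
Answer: 10647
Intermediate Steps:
s(I) = 5 - I (s(I) = 7 + (-2 - I) = 5 - I)
d(n) = 2/(3 - n) (d(n) = 2/(-2 + (5 - n)) = 2/(3 - n))
v = 546 (v = -42*(-13) = 546)
v*(12 + 15*d(-1)) = 546*(12 + 15*(-2/(-3 - 1))) = 546*(12 + 15*(-2/(-4))) = 546*(12 + 15*(-2*(-1/4))) = 546*(12 + 15*(1/2)) = 546*(12 + 15/2) = 546*(39/2) = 10647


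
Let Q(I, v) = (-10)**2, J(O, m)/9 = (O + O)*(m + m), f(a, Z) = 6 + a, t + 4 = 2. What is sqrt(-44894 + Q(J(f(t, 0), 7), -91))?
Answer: I*sqrt(44794) ≈ 211.65*I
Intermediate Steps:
t = -2 (t = -4 + 2 = -2)
J(O, m) = 36*O*m (J(O, m) = 9*((O + O)*(m + m)) = 9*((2*O)*(2*m)) = 9*(4*O*m) = 36*O*m)
Q(I, v) = 100
sqrt(-44894 + Q(J(f(t, 0), 7), -91)) = sqrt(-44894 + 100) = sqrt(-44794) = I*sqrt(44794)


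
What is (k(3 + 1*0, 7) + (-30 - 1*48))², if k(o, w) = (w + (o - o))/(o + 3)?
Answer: 212521/36 ≈ 5903.4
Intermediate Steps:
k(o, w) = w/(3 + o) (k(o, w) = (w + 0)/(3 + o) = w/(3 + o))
(k(3 + 1*0, 7) + (-30 - 1*48))² = (7/(3 + (3 + 1*0)) + (-30 - 1*48))² = (7/(3 + (3 + 0)) + (-30 - 48))² = (7/(3 + 3) - 78)² = (7/6 - 78)² = (-461/6)² = 212521/36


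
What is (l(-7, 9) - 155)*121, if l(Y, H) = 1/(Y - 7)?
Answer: -262691/14 ≈ -18764.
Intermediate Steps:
l(Y, H) = 1/(-7 + Y)
(l(-7, 9) - 155)*121 = (1/(-7 - 7) - 155)*121 = (1/(-14) - 155)*121 = (-1/14 - 155)*121 = -2171/14*121 = -262691/14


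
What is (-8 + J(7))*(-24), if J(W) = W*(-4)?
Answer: 864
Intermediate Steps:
J(W) = -4*W
(-8 + J(7))*(-24) = (-8 - 4*7)*(-24) = (-8 - 28)*(-24) = -36*(-24) = 864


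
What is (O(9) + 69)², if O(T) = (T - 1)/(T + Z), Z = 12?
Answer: 2122849/441 ≈ 4813.7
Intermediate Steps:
O(T) = (-1 + T)/(12 + T) (O(T) = (T - 1)/(T + 12) = (-1 + T)/(12 + T))
(O(9) + 69)² = ((-1 + 9)/(12 + 9) + 69)² = (8/21 + 69)² = (1457/21)² = 2122849/441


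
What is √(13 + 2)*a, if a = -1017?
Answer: -1017*√15 ≈ -3938.8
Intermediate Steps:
√(13 + 2)*a = √(13 + 2)*(-1017) = √15*(-1017) = -1017*√15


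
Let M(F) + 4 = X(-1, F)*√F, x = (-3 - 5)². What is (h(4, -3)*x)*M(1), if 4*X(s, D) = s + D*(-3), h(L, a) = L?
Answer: -1280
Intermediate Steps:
x = 64 (x = (-8)² = 64)
X(s, D) = -3*D/4 + s/4 (X(s, D) = (s + D*(-3))/4 = (s - 3*D)/4 = -3*D/4 + s/4)
M(F) = -4 + √F*(-¼ - 3*F/4) (M(F) = -4 + (-3*F/4 + (¼)*(-1))*√F = -4 + (-3*F/4 - ¼)*√F = -4 + (-¼ - 3*F/4)*√F = -4 + √F*(-¼ - 3*F/4))
(h(4, -3)*x)*M(1) = (4*64)*(-4 - √1*(1 + 3*1)/4) = 256*(-4 - ¼*1*(1 + 3)) = 256*(-4 - ¼*1*4) = 256*(-4 - 1) = 256*(-5) = -1280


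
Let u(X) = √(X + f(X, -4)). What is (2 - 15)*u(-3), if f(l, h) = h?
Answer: -13*I*√7 ≈ -34.395*I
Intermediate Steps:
u(X) = √(-4 + X) (u(X) = √(X - 4) = √(-4 + X))
(2 - 15)*u(-3) = (2 - 15)*√(-4 - 3) = -13*I*√7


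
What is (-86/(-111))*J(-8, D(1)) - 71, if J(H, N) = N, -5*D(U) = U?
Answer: -39491/555 ≈ -71.155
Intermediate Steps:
D(U) = -U/5
(-86/(-111))*J(-8, D(1)) - 71 = (-86/(-111))*(-1/5*1) - 71 = -86*(-1/111)*(-1/5) - 71 = (86/111)*(-1/5) - 71 = -86/555 - 71 = -39491/555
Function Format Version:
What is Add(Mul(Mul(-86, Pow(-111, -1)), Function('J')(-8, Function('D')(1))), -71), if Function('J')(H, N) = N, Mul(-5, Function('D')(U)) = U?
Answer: Rational(-39491, 555) ≈ -71.155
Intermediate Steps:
Function('D')(U) = Mul(Rational(-1, 5), U)
Add(Mul(Mul(-86, Pow(-111, -1)), Function('J')(-8, Function('D')(1))), -71) = Add(Mul(Mul(-86, Pow(-111, -1)), Mul(Rational(-1, 5), 1)), -71) = Add(Mul(Mul(-86, Rational(-1, 111)), Rational(-1, 5)), -71) = Add(Mul(Rational(86, 111), Rational(-1, 5)), -71) = Add(Rational(-86, 555), -71) = Rational(-39491, 555)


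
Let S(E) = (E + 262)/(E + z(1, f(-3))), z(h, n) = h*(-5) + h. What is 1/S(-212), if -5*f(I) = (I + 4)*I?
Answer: -108/25 ≈ -4.3200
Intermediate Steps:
f(I) = -I*(4 + I)/5 (f(I) = -(I + 4)*I/5 = -(4 + I)*I/5 = -I*(4 + I)/5)
z(h, n) = -4*h (z(h, n) = -5*h + h = -4*h)
S(E) = (262 + E)/(-4 + E) (S(E) = (E + 262)/(E - 4*1) = (262 + E)/(E - 4) = (262 + E)/(-4 + E))
1/S(-212) = 1/((262 - 212)/(-4 - 212)) = 1/(50/(-216)) = 1/(-1/216*50) = 1/(-25/108) = -108/25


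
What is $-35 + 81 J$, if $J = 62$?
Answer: $4987$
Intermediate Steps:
$-35 + 81 J = -35 + 81 \cdot 62 = -35 + 5022 = 4987$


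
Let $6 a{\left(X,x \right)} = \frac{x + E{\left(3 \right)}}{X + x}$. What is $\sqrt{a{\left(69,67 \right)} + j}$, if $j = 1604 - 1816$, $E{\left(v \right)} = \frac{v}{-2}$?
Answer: $\frac{i \sqrt{35277006}}{408} \approx 14.557 i$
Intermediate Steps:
$E{\left(v \right)} = - \frac{v}{2}$ ($E{\left(v \right)} = v \left(- \frac{1}{2}\right) = - \frac{v}{2}$)
$a{\left(X,x \right)} = \frac{- \frac{3}{2} + x}{6 \left(X + x\right)}$ ($a{\left(X,x \right)} = \frac{\left(x - \frac{3}{2}\right) \frac{1}{X + x}}{6} = \frac{\left(- \frac{3}{2} + x\right) \frac{1}{X + x}}{6} = \frac{\frac{1}{X + x} \left(- \frac{3}{2} + x\right)}{6} = \frac{- \frac{3}{2} + x}{6 \left(X + x\right)}$)
$j = -212$
$\sqrt{a{\left(69,67 \right)} + j} = \sqrt{\frac{- \frac{1}{4} + \frac{1}{6} \cdot 67}{69 + 67} - 212} = \sqrt{\frac{- \frac{1}{4} + \frac{67}{6}}{136} - 212} = \sqrt{\frac{1}{136} \cdot \frac{131}{12} - 212} = \sqrt{\frac{131}{1632} - 212} = \sqrt{- \frac{345853}{1632}} = \frac{i \sqrt{35277006}}{408}$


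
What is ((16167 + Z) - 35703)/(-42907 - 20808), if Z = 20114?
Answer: -578/63715 ≈ -0.0090716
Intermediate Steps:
((16167 + Z) - 35703)/(-42907 - 20808) = ((16167 + 20114) - 35703)/(-42907 - 20808) = (36281 - 35703)/(-63715) = 578*(-1/63715) = -578/63715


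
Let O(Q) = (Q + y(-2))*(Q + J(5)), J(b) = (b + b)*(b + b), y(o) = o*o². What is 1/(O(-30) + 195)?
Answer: -1/2465 ≈ -0.00040568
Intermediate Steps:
y(o) = o³
J(b) = 4*b² (J(b) = (2*b)*(2*b) = 4*b²)
O(Q) = (-8 + Q)*(100 + Q) (O(Q) = (Q + (-2)³)*(Q + 4*5²) = (Q - 8)*(Q + 4*25) = (-8 + Q)*(Q + 100) = (-8 + Q)*(100 + Q))
1/(O(-30) + 195) = 1/((-800 + (-30)² + 92*(-30)) + 195) = 1/((-800 + 900 - 2760) + 195) = 1/(-2660 + 195) = 1/(-2465) = -1/2465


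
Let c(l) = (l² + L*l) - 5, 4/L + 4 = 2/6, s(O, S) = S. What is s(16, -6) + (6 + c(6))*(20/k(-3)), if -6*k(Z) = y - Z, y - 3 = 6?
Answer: -3416/11 ≈ -310.55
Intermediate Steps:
y = 9 (y = 3 + 6 = 9)
k(Z) = -3/2 + Z/6 (k(Z) = -(9 - Z)/6 = -3/2 + Z/6)
L = -12/11 (L = 4/(-4 + 2/6) = 4/(-4 + 2*(⅙)) = 4/(-4 + ⅓) = 4/(-11/3) = 4*(-3/11) = -12/11 ≈ -1.0909)
c(l) = -5 + l² - 12*l/11 (c(l) = (l² - 12*l/11) - 5 = -5 + l² - 12*l/11)
s(16, -6) + (6 + c(6))*(20/k(-3)) = -6 + (6 + (-5 + 6² - 12/11*6))*(20/(-3/2 + (⅙)*(-3))) = -6 + (6 + (-5 + 36 - 72/11))*(20/(-3/2 - ½)) = -6 + (6 + 269/11)*(20/(-2)) = -6 + 335*(20*(-½))/11 = -6 + (335/11)*(-10) = -6 - 3350/11 = -3416/11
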